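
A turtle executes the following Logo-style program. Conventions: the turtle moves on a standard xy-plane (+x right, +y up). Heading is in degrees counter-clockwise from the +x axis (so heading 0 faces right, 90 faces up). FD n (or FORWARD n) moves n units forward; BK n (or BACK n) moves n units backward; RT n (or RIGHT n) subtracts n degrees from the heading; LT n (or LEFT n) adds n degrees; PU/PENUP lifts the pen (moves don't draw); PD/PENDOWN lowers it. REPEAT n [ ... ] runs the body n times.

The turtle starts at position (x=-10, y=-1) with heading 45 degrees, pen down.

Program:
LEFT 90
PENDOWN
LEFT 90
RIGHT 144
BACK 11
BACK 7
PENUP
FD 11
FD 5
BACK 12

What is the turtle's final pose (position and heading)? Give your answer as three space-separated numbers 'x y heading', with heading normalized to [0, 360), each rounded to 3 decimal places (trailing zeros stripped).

Executing turtle program step by step:
Start: pos=(-10,-1), heading=45, pen down
LT 90: heading 45 -> 135
PD: pen down
LT 90: heading 135 -> 225
RT 144: heading 225 -> 81
BK 11: (-10,-1) -> (-11.721,-11.865) [heading=81, draw]
BK 7: (-11.721,-11.865) -> (-12.816,-18.778) [heading=81, draw]
PU: pen up
FD 11: (-12.816,-18.778) -> (-11.095,-7.914) [heading=81, move]
FD 5: (-11.095,-7.914) -> (-10.313,-2.975) [heading=81, move]
BK 12: (-10.313,-2.975) -> (-12.19,-14.828) [heading=81, move]
Final: pos=(-12.19,-14.828), heading=81, 2 segment(s) drawn

Answer: -12.19 -14.828 81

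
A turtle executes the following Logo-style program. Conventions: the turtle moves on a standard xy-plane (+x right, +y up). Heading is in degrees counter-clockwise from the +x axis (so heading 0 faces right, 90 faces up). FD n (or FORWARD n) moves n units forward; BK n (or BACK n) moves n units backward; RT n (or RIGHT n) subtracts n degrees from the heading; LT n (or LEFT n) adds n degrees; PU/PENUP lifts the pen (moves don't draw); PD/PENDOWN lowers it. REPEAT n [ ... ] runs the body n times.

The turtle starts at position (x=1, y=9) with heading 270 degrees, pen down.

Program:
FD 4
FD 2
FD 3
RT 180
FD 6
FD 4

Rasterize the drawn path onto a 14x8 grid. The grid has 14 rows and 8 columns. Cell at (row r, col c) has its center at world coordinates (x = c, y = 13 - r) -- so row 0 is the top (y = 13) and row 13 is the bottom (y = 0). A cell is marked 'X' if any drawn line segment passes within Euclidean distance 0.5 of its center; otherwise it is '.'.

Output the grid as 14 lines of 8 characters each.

Segment 0: (1,9) -> (1,5)
Segment 1: (1,5) -> (1,3)
Segment 2: (1,3) -> (1,0)
Segment 3: (1,0) -> (1,6)
Segment 4: (1,6) -> (1,10)

Answer: ........
........
........
.X......
.X......
.X......
.X......
.X......
.X......
.X......
.X......
.X......
.X......
.X......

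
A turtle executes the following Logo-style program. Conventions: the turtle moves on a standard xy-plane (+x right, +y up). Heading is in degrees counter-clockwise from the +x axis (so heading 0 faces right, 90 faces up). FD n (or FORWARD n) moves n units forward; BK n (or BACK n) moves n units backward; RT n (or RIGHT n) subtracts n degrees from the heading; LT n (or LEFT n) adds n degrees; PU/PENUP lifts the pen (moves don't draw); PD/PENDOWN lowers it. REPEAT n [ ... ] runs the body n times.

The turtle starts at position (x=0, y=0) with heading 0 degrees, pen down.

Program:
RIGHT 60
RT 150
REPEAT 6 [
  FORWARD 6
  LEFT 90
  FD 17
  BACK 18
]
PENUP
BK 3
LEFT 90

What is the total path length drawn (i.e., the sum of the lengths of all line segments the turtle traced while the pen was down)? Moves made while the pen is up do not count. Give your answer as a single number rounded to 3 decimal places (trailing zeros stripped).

Executing turtle program step by step:
Start: pos=(0,0), heading=0, pen down
RT 60: heading 0 -> 300
RT 150: heading 300 -> 150
REPEAT 6 [
  -- iteration 1/6 --
  FD 6: (0,0) -> (-5.196,3) [heading=150, draw]
  LT 90: heading 150 -> 240
  FD 17: (-5.196,3) -> (-13.696,-11.722) [heading=240, draw]
  BK 18: (-13.696,-11.722) -> (-4.696,3.866) [heading=240, draw]
  -- iteration 2/6 --
  FD 6: (-4.696,3.866) -> (-7.696,-1.33) [heading=240, draw]
  LT 90: heading 240 -> 330
  FD 17: (-7.696,-1.33) -> (7.026,-9.83) [heading=330, draw]
  BK 18: (7.026,-9.83) -> (-8.562,-0.83) [heading=330, draw]
  -- iteration 3/6 --
  FD 6: (-8.562,-0.83) -> (-3.366,-3.83) [heading=330, draw]
  LT 90: heading 330 -> 60
  FD 17: (-3.366,-3.83) -> (5.134,10.892) [heading=60, draw]
  BK 18: (5.134,10.892) -> (-3.866,-4.696) [heading=60, draw]
  -- iteration 4/6 --
  FD 6: (-3.866,-4.696) -> (-0.866,0.5) [heading=60, draw]
  LT 90: heading 60 -> 150
  FD 17: (-0.866,0.5) -> (-15.588,9) [heading=150, draw]
  BK 18: (-15.588,9) -> (0,0) [heading=150, draw]
  -- iteration 5/6 --
  FD 6: (0,0) -> (-5.196,3) [heading=150, draw]
  LT 90: heading 150 -> 240
  FD 17: (-5.196,3) -> (-13.696,-11.722) [heading=240, draw]
  BK 18: (-13.696,-11.722) -> (-4.696,3.866) [heading=240, draw]
  -- iteration 6/6 --
  FD 6: (-4.696,3.866) -> (-7.696,-1.33) [heading=240, draw]
  LT 90: heading 240 -> 330
  FD 17: (-7.696,-1.33) -> (7.026,-9.83) [heading=330, draw]
  BK 18: (7.026,-9.83) -> (-8.562,-0.83) [heading=330, draw]
]
PU: pen up
BK 3: (-8.562,-0.83) -> (-11.16,0.67) [heading=330, move]
LT 90: heading 330 -> 60
Final: pos=(-11.16,0.67), heading=60, 18 segment(s) drawn

Segment lengths:
  seg 1: (0,0) -> (-5.196,3), length = 6
  seg 2: (-5.196,3) -> (-13.696,-11.722), length = 17
  seg 3: (-13.696,-11.722) -> (-4.696,3.866), length = 18
  seg 4: (-4.696,3.866) -> (-7.696,-1.33), length = 6
  seg 5: (-7.696,-1.33) -> (7.026,-9.83), length = 17
  seg 6: (7.026,-9.83) -> (-8.562,-0.83), length = 18
  seg 7: (-8.562,-0.83) -> (-3.366,-3.83), length = 6
  seg 8: (-3.366,-3.83) -> (5.134,10.892), length = 17
  seg 9: (5.134,10.892) -> (-3.866,-4.696), length = 18
  seg 10: (-3.866,-4.696) -> (-0.866,0.5), length = 6
  seg 11: (-0.866,0.5) -> (-15.588,9), length = 17
  seg 12: (-15.588,9) -> (0,0), length = 18
  seg 13: (0,0) -> (-5.196,3), length = 6
  seg 14: (-5.196,3) -> (-13.696,-11.722), length = 17
  seg 15: (-13.696,-11.722) -> (-4.696,3.866), length = 18
  seg 16: (-4.696,3.866) -> (-7.696,-1.33), length = 6
  seg 17: (-7.696,-1.33) -> (7.026,-9.83), length = 17
  seg 18: (7.026,-9.83) -> (-8.562,-0.83), length = 18
Total = 246

Answer: 246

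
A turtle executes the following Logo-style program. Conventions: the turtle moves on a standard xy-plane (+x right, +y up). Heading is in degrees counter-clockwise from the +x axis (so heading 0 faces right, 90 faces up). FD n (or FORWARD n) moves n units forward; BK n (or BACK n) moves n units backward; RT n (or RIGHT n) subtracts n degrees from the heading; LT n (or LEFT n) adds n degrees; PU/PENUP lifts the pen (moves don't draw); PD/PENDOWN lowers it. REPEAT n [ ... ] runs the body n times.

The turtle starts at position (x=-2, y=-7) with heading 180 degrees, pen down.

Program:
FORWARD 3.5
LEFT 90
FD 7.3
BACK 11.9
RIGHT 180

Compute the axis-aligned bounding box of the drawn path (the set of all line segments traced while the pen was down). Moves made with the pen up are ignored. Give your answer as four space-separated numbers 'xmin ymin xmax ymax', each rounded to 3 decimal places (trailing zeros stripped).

Executing turtle program step by step:
Start: pos=(-2,-7), heading=180, pen down
FD 3.5: (-2,-7) -> (-5.5,-7) [heading=180, draw]
LT 90: heading 180 -> 270
FD 7.3: (-5.5,-7) -> (-5.5,-14.3) [heading=270, draw]
BK 11.9: (-5.5,-14.3) -> (-5.5,-2.4) [heading=270, draw]
RT 180: heading 270 -> 90
Final: pos=(-5.5,-2.4), heading=90, 3 segment(s) drawn

Segment endpoints: x in {-5.5, -5.5, -2}, y in {-14.3, -7, -2.4}
xmin=-5.5, ymin=-14.3, xmax=-2, ymax=-2.4

Answer: -5.5 -14.3 -2 -2.4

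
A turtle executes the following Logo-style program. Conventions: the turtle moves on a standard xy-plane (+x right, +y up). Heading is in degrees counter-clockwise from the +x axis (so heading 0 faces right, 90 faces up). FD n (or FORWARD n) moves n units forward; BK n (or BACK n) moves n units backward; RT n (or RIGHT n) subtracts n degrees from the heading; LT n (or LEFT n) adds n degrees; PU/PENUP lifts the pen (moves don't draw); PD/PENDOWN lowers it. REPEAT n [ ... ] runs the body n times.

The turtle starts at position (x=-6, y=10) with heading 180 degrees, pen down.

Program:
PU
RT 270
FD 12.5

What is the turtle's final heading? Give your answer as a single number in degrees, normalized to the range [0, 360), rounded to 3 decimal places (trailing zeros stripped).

Answer: 270

Derivation:
Executing turtle program step by step:
Start: pos=(-6,10), heading=180, pen down
PU: pen up
RT 270: heading 180 -> 270
FD 12.5: (-6,10) -> (-6,-2.5) [heading=270, move]
Final: pos=(-6,-2.5), heading=270, 0 segment(s) drawn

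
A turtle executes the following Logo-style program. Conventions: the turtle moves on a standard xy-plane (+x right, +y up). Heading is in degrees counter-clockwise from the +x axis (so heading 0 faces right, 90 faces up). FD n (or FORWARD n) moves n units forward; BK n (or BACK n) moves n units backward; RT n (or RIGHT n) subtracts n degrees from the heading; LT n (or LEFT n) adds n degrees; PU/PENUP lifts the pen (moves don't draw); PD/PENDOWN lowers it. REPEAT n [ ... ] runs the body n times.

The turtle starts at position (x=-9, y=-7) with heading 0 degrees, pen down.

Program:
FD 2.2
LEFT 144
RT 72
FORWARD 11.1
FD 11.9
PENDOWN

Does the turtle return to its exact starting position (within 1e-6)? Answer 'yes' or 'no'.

Executing turtle program step by step:
Start: pos=(-9,-7), heading=0, pen down
FD 2.2: (-9,-7) -> (-6.8,-7) [heading=0, draw]
LT 144: heading 0 -> 144
RT 72: heading 144 -> 72
FD 11.1: (-6.8,-7) -> (-3.37,3.557) [heading=72, draw]
FD 11.9: (-3.37,3.557) -> (0.307,14.874) [heading=72, draw]
PD: pen down
Final: pos=(0.307,14.874), heading=72, 3 segment(s) drawn

Start position: (-9, -7)
Final position: (0.307, 14.874)
Distance = 23.772; >= 1e-6 -> NOT closed

Answer: no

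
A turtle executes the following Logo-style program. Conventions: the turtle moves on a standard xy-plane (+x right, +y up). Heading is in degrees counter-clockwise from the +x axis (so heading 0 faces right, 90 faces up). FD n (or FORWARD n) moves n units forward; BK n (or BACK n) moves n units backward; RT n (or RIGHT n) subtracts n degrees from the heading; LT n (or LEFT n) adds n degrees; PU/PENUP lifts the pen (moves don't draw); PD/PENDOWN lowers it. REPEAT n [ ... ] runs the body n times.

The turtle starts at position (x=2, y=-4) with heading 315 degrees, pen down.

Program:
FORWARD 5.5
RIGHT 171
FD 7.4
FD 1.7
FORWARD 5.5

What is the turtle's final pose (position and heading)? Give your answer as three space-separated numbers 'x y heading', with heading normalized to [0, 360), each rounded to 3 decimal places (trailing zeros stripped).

Answer: -5.923 0.693 144

Derivation:
Executing turtle program step by step:
Start: pos=(2,-4), heading=315, pen down
FD 5.5: (2,-4) -> (5.889,-7.889) [heading=315, draw]
RT 171: heading 315 -> 144
FD 7.4: (5.889,-7.889) -> (-0.098,-3.539) [heading=144, draw]
FD 1.7: (-0.098,-3.539) -> (-1.473,-2.54) [heading=144, draw]
FD 5.5: (-1.473,-2.54) -> (-5.923,0.693) [heading=144, draw]
Final: pos=(-5.923,0.693), heading=144, 4 segment(s) drawn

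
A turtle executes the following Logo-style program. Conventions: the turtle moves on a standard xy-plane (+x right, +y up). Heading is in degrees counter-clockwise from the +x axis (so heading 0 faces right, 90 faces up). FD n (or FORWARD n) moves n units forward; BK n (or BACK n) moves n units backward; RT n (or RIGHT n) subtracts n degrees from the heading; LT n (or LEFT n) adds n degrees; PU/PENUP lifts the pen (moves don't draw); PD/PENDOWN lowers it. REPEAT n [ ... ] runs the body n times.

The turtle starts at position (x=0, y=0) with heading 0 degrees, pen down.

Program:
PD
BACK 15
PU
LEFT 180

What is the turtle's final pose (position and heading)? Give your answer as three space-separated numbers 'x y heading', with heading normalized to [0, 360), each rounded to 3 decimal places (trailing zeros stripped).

Answer: -15 0 180

Derivation:
Executing turtle program step by step:
Start: pos=(0,0), heading=0, pen down
PD: pen down
BK 15: (0,0) -> (-15,0) [heading=0, draw]
PU: pen up
LT 180: heading 0 -> 180
Final: pos=(-15,0), heading=180, 1 segment(s) drawn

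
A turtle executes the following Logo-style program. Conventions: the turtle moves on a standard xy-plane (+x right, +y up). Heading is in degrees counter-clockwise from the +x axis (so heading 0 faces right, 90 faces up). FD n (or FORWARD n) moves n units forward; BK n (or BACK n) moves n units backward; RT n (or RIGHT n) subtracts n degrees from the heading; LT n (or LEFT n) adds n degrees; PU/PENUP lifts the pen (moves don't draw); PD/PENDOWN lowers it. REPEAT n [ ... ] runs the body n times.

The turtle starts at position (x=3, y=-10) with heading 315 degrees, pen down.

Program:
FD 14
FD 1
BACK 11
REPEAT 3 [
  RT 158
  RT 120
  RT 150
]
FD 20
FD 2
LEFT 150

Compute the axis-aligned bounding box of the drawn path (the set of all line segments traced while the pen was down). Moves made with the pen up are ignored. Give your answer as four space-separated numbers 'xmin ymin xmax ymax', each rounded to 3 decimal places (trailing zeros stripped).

Answer: -2.056 -20.607 13.607 7.71

Derivation:
Executing turtle program step by step:
Start: pos=(3,-10), heading=315, pen down
FD 14: (3,-10) -> (12.899,-19.899) [heading=315, draw]
FD 1: (12.899,-19.899) -> (13.607,-20.607) [heading=315, draw]
BK 11: (13.607,-20.607) -> (5.828,-12.828) [heading=315, draw]
REPEAT 3 [
  -- iteration 1/3 --
  RT 158: heading 315 -> 157
  RT 120: heading 157 -> 37
  RT 150: heading 37 -> 247
  -- iteration 2/3 --
  RT 158: heading 247 -> 89
  RT 120: heading 89 -> 329
  RT 150: heading 329 -> 179
  -- iteration 3/3 --
  RT 158: heading 179 -> 21
  RT 120: heading 21 -> 261
  RT 150: heading 261 -> 111
]
FD 20: (5.828,-12.828) -> (-1.339,5.843) [heading=111, draw]
FD 2: (-1.339,5.843) -> (-2.056,7.71) [heading=111, draw]
LT 150: heading 111 -> 261
Final: pos=(-2.056,7.71), heading=261, 5 segment(s) drawn

Segment endpoints: x in {-2.056, -1.339, 3, 5.828, 12.899, 13.607}, y in {-20.607, -19.899, -12.828, -10, 5.843, 7.71}
xmin=-2.056, ymin=-20.607, xmax=13.607, ymax=7.71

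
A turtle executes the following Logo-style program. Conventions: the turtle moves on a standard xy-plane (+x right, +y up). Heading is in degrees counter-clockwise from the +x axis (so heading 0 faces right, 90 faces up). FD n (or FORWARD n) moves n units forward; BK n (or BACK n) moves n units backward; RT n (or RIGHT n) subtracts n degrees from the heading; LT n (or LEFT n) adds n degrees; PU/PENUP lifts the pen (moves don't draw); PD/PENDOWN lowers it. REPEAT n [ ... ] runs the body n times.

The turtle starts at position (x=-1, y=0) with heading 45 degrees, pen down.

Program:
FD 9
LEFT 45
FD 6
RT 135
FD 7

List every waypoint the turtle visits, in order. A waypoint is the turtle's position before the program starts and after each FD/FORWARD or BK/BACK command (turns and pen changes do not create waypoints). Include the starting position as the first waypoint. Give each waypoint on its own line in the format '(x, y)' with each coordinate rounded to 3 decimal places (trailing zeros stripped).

Answer: (-1, 0)
(5.364, 6.364)
(5.364, 12.364)
(10.314, 7.414)

Derivation:
Executing turtle program step by step:
Start: pos=(-1,0), heading=45, pen down
FD 9: (-1,0) -> (5.364,6.364) [heading=45, draw]
LT 45: heading 45 -> 90
FD 6: (5.364,6.364) -> (5.364,12.364) [heading=90, draw]
RT 135: heading 90 -> 315
FD 7: (5.364,12.364) -> (10.314,7.414) [heading=315, draw]
Final: pos=(10.314,7.414), heading=315, 3 segment(s) drawn
Waypoints (4 total):
(-1, 0)
(5.364, 6.364)
(5.364, 12.364)
(10.314, 7.414)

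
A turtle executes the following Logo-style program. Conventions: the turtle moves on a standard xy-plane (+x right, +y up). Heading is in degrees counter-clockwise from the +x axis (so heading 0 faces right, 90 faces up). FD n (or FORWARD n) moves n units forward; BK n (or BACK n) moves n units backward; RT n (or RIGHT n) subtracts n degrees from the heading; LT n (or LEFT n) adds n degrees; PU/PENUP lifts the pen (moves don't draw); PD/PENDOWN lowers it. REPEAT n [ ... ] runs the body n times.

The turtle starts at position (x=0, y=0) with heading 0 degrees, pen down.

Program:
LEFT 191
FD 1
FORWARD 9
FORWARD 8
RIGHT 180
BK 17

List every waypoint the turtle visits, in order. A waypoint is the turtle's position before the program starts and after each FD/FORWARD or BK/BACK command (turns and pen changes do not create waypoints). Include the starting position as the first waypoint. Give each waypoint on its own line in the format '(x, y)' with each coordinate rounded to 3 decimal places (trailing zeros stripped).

Answer: (0, 0)
(-0.982, -0.191)
(-9.816, -1.908)
(-17.669, -3.435)
(-34.357, -6.678)

Derivation:
Executing turtle program step by step:
Start: pos=(0,0), heading=0, pen down
LT 191: heading 0 -> 191
FD 1: (0,0) -> (-0.982,-0.191) [heading=191, draw]
FD 9: (-0.982,-0.191) -> (-9.816,-1.908) [heading=191, draw]
FD 8: (-9.816,-1.908) -> (-17.669,-3.435) [heading=191, draw]
RT 180: heading 191 -> 11
BK 17: (-17.669,-3.435) -> (-34.357,-6.678) [heading=11, draw]
Final: pos=(-34.357,-6.678), heading=11, 4 segment(s) drawn
Waypoints (5 total):
(0, 0)
(-0.982, -0.191)
(-9.816, -1.908)
(-17.669, -3.435)
(-34.357, -6.678)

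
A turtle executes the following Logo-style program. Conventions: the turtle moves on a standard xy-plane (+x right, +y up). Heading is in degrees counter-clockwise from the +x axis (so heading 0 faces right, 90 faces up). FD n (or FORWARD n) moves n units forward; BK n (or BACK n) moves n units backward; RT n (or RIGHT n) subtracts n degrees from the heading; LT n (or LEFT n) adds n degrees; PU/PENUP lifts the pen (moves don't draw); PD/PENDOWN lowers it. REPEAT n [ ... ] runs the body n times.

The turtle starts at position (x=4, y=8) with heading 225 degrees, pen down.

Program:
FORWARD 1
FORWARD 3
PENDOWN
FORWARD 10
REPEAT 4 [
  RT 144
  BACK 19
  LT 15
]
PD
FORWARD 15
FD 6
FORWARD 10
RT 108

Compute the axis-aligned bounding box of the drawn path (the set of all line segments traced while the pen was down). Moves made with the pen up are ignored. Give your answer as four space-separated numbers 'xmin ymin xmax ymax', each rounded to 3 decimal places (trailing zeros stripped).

Answer: -21.585 -20.923 4 8.018

Derivation:
Executing turtle program step by step:
Start: pos=(4,8), heading=225, pen down
FD 1: (4,8) -> (3.293,7.293) [heading=225, draw]
FD 3: (3.293,7.293) -> (1.172,5.172) [heading=225, draw]
PD: pen down
FD 10: (1.172,5.172) -> (-5.899,-1.899) [heading=225, draw]
REPEAT 4 [
  -- iteration 1/4 --
  RT 144: heading 225 -> 81
  BK 19: (-5.899,-1.899) -> (-8.872,-20.666) [heading=81, draw]
  LT 15: heading 81 -> 96
  -- iteration 2/4 --
  RT 144: heading 96 -> 312
  BK 19: (-8.872,-20.666) -> (-21.585,-6.546) [heading=312, draw]
  LT 15: heading 312 -> 327
  -- iteration 3/4 --
  RT 144: heading 327 -> 183
  BK 19: (-21.585,-6.546) -> (-2.611,-5.551) [heading=183, draw]
  LT 15: heading 183 -> 198
  -- iteration 4/4 --
  RT 144: heading 198 -> 54
  BK 19: (-2.611,-5.551) -> (-13.779,-20.923) [heading=54, draw]
  LT 15: heading 54 -> 69
]
PD: pen down
FD 15: (-13.779,-20.923) -> (-8.404,-6.919) [heading=69, draw]
FD 6: (-8.404,-6.919) -> (-6.253,-1.318) [heading=69, draw]
FD 10: (-6.253,-1.318) -> (-2.67,8.018) [heading=69, draw]
RT 108: heading 69 -> 321
Final: pos=(-2.67,8.018), heading=321, 10 segment(s) drawn

Segment endpoints: x in {-21.585, -13.779, -8.872, -8.404, -6.253, -5.899, -2.67, -2.611, 1.172, 3.293, 4}, y in {-20.923, -20.666, -6.919, -6.546, -5.551, -1.899, -1.318, 5.172, 7.293, 8, 8.018}
xmin=-21.585, ymin=-20.923, xmax=4, ymax=8.018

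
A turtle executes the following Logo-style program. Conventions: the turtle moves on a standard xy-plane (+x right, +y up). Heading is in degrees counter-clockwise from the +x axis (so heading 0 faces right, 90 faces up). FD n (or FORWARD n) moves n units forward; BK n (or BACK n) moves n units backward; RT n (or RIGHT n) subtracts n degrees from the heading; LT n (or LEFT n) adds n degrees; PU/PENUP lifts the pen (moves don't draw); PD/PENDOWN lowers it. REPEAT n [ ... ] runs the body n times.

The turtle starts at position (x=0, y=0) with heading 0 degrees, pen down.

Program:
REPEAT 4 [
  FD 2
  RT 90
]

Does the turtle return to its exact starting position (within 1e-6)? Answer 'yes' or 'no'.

Executing turtle program step by step:
Start: pos=(0,0), heading=0, pen down
REPEAT 4 [
  -- iteration 1/4 --
  FD 2: (0,0) -> (2,0) [heading=0, draw]
  RT 90: heading 0 -> 270
  -- iteration 2/4 --
  FD 2: (2,0) -> (2,-2) [heading=270, draw]
  RT 90: heading 270 -> 180
  -- iteration 3/4 --
  FD 2: (2,-2) -> (0,-2) [heading=180, draw]
  RT 90: heading 180 -> 90
  -- iteration 4/4 --
  FD 2: (0,-2) -> (0,0) [heading=90, draw]
  RT 90: heading 90 -> 0
]
Final: pos=(0,0), heading=0, 4 segment(s) drawn

Start position: (0, 0)
Final position: (0, 0)
Distance = 0; < 1e-6 -> CLOSED

Answer: yes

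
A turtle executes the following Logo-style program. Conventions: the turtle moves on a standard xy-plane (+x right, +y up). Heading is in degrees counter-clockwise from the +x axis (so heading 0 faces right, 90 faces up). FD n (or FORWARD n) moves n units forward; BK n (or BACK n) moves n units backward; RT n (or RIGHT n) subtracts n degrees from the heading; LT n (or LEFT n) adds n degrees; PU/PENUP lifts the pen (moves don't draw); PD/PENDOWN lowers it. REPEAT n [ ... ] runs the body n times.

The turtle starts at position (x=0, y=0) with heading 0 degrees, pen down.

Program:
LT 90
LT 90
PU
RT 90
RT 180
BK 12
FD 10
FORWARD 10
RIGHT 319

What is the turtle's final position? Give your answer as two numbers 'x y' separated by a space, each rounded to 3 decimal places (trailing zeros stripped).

Answer: 0 -8

Derivation:
Executing turtle program step by step:
Start: pos=(0,0), heading=0, pen down
LT 90: heading 0 -> 90
LT 90: heading 90 -> 180
PU: pen up
RT 90: heading 180 -> 90
RT 180: heading 90 -> 270
BK 12: (0,0) -> (0,12) [heading=270, move]
FD 10: (0,12) -> (0,2) [heading=270, move]
FD 10: (0,2) -> (0,-8) [heading=270, move]
RT 319: heading 270 -> 311
Final: pos=(0,-8), heading=311, 0 segment(s) drawn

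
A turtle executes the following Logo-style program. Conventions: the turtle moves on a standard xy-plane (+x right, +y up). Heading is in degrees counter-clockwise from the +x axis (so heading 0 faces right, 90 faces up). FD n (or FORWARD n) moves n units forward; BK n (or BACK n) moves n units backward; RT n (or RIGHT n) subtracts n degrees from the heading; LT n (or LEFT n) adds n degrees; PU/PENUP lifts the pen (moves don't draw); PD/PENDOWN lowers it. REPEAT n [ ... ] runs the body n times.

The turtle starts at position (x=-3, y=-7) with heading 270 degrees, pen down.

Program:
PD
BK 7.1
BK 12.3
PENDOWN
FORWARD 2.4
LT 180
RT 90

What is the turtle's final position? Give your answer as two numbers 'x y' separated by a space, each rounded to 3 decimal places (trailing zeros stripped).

Executing turtle program step by step:
Start: pos=(-3,-7), heading=270, pen down
PD: pen down
BK 7.1: (-3,-7) -> (-3,0.1) [heading=270, draw]
BK 12.3: (-3,0.1) -> (-3,12.4) [heading=270, draw]
PD: pen down
FD 2.4: (-3,12.4) -> (-3,10) [heading=270, draw]
LT 180: heading 270 -> 90
RT 90: heading 90 -> 0
Final: pos=(-3,10), heading=0, 3 segment(s) drawn

Answer: -3 10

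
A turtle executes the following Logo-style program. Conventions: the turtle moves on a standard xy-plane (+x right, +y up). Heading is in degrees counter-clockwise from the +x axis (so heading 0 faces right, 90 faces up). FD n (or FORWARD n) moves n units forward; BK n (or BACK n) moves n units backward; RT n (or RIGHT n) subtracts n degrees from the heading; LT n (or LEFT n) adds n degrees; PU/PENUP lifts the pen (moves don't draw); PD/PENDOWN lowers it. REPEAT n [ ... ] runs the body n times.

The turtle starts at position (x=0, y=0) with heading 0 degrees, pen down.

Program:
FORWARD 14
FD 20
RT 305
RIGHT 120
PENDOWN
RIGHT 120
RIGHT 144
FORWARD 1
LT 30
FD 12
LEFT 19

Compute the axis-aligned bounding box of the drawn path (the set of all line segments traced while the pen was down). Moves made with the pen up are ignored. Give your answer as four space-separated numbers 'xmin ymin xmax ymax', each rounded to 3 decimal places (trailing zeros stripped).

Executing turtle program step by step:
Start: pos=(0,0), heading=0, pen down
FD 14: (0,0) -> (14,0) [heading=0, draw]
FD 20: (14,0) -> (34,0) [heading=0, draw]
RT 305: heading 0 -> 55
RT 120: heading 55 -> 295
PD: pen down
RT 120: heading 295 -> 175
RT 144: heading 175 -> 31
FD 1: (34,0) -> (34.857,0.515) [heading=31, draw]
LT 30: heading 31 -> 61
FD 12: (34.857,0.515) -> (40.675,11.01) [heading=61, draw]
LT 19: heading 61 -> 80
Final: pos=(40.675,11.01), heading=80, 4 segment(s) drawn

Segment endpoints: x in {0, 14, 34, 34.857, 40.675}, y in {0, 0.515, 11.01}
xmin=0, ymin=0, xmax=40.675, ymax=11.01

Answer: 0 0 40.675 11.01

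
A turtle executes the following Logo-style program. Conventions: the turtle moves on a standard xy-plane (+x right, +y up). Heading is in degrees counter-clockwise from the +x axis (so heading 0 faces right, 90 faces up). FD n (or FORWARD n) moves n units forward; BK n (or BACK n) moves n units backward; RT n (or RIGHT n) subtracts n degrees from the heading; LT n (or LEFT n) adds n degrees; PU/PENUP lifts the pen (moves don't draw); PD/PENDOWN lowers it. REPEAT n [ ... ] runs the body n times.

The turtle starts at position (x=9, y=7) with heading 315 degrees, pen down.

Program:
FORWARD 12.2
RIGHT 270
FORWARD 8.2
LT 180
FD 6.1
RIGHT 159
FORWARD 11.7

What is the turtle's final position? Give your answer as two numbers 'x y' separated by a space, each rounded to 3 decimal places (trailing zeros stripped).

Executing turtle program step by step:
Start: pos=(9,7), heading=315, pen down
FD 12.2: (9,7) -> (17.627,-1.627) [heading=315, draw]
RT 270: heading 315 -> 45
FD 8.2: (17.627,-1.627) -> (23.425,4.172) [heading=45, draw]
LT 180: heading 45 -> 225
FD 6.1: (23.425,4.172) -> (19.112,-0.142) [heading=225, draw]
RT 159: heading 225 -> 66
FD 11.7: (19.112,-0.142) -> (23.87,10.547) [heading=66, draw]
Final: pos=(23.87,10.547), heading=66, 4 segment(s) drawn

Answer: 23.87 10.547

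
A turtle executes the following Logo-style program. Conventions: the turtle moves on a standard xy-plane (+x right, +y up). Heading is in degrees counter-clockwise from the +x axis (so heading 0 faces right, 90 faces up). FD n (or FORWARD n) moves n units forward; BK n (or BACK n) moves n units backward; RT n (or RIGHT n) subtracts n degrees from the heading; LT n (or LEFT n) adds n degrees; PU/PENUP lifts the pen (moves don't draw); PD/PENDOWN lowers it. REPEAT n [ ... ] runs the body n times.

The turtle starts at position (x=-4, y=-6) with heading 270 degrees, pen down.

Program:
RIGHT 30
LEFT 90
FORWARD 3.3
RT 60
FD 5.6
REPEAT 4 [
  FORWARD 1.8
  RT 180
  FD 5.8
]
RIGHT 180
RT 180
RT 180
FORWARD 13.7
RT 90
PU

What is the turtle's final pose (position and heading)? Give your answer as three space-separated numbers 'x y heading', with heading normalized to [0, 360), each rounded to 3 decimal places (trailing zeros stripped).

Answer: -1.142 0.45 0

Derivation:
Executing turtle program step by step:
Start: pos=(-4,-6), heading=270, pen down
RT 30: heading 270 -> 240
LT 90: heading 240 -> 330
FD 3.3: (-4,-6) -> (-1.142,-7.65) [heading=330, draw]
RT 60: heading 330 -> 270
FD 5.6: (-1.142,-7.65) -> (-1.142,-13.25) [heading=270, draw]
REPEAT 4 [
  -- iteration 1/4 --
  FD 1.8: (-1.142,-13.25) -> (-1.142,-15.05) [heading=270, draw]
  RT 180: heading 270 -> 90
  FD 5.8: (-1.142,-15.05) -> (-1.142,-9.25) [heading=90, draw]
  -- iteration 2/4 --
  FD 1.8: (-1.142,-9.25) -> (-1.142,-7.45) [heading=90, draw]
  RT 180: heading 90 -> 270
  FD 5.8: (-1.142,-7.45) -> (-1.142,-13.25) [heading=270, draw]
  -- iteration 3/4 --
  FD 1.8: (-1.142,-13.25) -> (-1.142,-15.05) [heading=270, draw]
  RT 180: heading 270 -> 90
  FD 5.8: (-1.142,-15.05) -> (-1.142,-9.25) [heading=90, draw]
  -- iteration 4/4 --
  FD 1.8: (-1.142,-9.25) -> (-1.142,-7.45) [heading=90, draw]
  RT 180: heading 90 -> 270
  FD 5.8: (-1.142,-7.45) -> (-1.142,-13.25) [heading=270, draw]
]
RT 180: heading 270 -> 90
RT 180: heading 90 -> 270
RT 180: heading 270 -> 90
FD 13.7: (-1.142,-13.25) -> (-1.142,0.45) [heading=90, draw]
RT 90: heading 90 -> 0
PU: pen up
Final: pos=(-1.142,0.45), heading=0, 11 segment(s) drawn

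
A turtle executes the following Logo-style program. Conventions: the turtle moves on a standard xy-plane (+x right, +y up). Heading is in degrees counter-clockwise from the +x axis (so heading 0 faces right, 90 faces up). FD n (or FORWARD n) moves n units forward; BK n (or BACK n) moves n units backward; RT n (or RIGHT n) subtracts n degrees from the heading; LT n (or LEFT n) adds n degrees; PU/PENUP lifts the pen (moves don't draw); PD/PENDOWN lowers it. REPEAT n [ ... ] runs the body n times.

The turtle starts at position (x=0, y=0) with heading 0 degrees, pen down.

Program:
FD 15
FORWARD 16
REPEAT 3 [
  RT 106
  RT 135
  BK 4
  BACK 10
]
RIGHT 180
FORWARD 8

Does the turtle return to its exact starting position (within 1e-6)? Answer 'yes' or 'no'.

Answer: no

Derivation:
Executing turtle program step by step:
Start: pos=(0,0), heading=0, pen down
FD 15: (0,0) -> (15,0) [heading=0, draw]
FD 16: (15,0) -> (31,0) [heading=0, draw]
REPEAT 3 [
  -- iteration 1/3 --
  RT 106: heading 0 -> 254
  RT 135: heading 254 -> 119
  BK 4: (31,0) -> (32.939,-3.498) [heading=119, draw]
  BK 10: (32.939,-3.498) -> (37.787,-12.245) [heading=119, draw]
  -- iteration 2/3 --
  RT 106: heading 119 -> 13
  RT 135: heading 13 -> 238
  BK 4: (37.787,-12.245) -> (39.907,-8.852) [heading=238, draw]
  BK 10: (39.907,-8.852) -> (45.206,-0.372) [heading=238, draw]
  -- iteration 3/3 --
  RT 106: heading 238 -> 132
  RT 135: heading 132 -> 357
  BK 4: (45.206,-0.372) -> (41.212,-0.163) [heading=357, draw]
  BK 10: (41.212,-0.163) -> (31.225,0.361) [heading=357, draw]
]
RT 180: heading 357 -> 177
FD 8: (31.225,0.361) -> (23.236,0.779) [heading=177, draw]
Final: pos=(23.236,0.779), heading=177, 9 segment(s) drawn

Start position: (0, 0)
Final position: (23.236, 0.779)
Distance = 23.249; >= 1e-6 -> NOT closed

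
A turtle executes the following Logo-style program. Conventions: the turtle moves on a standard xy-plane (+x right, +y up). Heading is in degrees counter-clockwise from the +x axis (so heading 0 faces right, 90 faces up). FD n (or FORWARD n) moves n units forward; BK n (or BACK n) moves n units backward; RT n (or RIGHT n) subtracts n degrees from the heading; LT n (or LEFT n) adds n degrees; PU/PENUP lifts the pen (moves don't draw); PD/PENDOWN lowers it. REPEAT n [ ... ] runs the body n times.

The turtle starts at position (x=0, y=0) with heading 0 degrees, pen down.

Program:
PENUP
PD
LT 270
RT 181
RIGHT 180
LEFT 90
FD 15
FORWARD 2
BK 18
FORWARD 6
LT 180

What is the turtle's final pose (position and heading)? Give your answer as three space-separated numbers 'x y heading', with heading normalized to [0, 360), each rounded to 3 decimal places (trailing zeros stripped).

Answer: 4.999 -0.087 179

Derivation:
Executing turtle program step by step:
Start: pos=(0,0), heading=0, pen down
PU: pen up
PD: pen down
LT 270: heading 0 -> 270
RT 181: heading 270 -> 89
RT 180: heading 89 -> 269
LT 90: heading 269 -> 359
FD 15: (0,0) -> (14.998,-0.262) [heading=359, draw]
FD 2: (14.998,-0.262) -> (16.997,-0.297) [heading=359, draw]
BK 18: (16.997,-0.297) -> (-1,0.017) [heading=359, draw]
FD 6: (-1,0.017) -> (4.999,-0.087) [heading=359, draw]
LT 180: heading 359 -> 179
Final: pos=(4.999,-0.087), heading=179, 4 segment(s) drawn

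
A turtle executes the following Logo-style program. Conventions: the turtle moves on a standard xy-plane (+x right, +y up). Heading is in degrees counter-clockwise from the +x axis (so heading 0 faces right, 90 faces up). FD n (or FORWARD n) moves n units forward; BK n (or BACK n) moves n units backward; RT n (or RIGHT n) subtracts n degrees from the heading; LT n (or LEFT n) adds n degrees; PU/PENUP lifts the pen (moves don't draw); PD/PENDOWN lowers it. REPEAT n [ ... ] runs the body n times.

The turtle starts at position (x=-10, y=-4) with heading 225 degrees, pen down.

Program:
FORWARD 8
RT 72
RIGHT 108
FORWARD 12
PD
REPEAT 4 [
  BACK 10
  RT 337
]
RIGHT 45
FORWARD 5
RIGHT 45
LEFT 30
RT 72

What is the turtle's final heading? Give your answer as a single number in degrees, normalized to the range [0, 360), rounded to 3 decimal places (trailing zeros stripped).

Answer: 5

Derivation:
Executing turtle program step by step:
Start: pos=(-10,-4), heading=225, pen down
FD 8: (-10,-4) -> (-15.657,-9.657) [heading=225, draw]
RT 72: heading 225 -> 153
RT 108: heading 153 -> 45
FD 12: (-15.657,-9.657) -> (-7.172,-1.172) [heading=45, draw]
PD: pen down
REPEAT 4 [
  -- iteration 1/4 --
  BK 10: (-7.172,-1.172) -> (-14.243,-8.243) [heading=45, draw]
  RT 337: heading 45 -> 68
  -- iteration 2/4 --
  BK 10: (-14.243,-8.243) -> (-17.989,-17.514) [heading=68, draw]
  RT 337: heading 68 -> 91
  -- iteration 3/4 --
  BK 10: (-17.989,-17.514) -> (-17.814,-27.513) [heading=91, draw]
  RT 337: heading 91 -> 114
  -- iteration 4/4 --
  BK 10: (-17.814,-27.513) -> (-13.747,-36.648) [heading=114, draw]
  RT 337: heading 114 -> 137
]
RT 45: heading 137 -> 92
FD 5: (-13.747,-36.648) -> (-13.921,-31.651) [heading=92, draw]
RT 45: heading 92 -> 47
LT 30: heading 47 -> 77
RT 72: heading 77 -> 5
Final: pos=(-13.921,-31.651), heading=5, 7 segment(s) drawn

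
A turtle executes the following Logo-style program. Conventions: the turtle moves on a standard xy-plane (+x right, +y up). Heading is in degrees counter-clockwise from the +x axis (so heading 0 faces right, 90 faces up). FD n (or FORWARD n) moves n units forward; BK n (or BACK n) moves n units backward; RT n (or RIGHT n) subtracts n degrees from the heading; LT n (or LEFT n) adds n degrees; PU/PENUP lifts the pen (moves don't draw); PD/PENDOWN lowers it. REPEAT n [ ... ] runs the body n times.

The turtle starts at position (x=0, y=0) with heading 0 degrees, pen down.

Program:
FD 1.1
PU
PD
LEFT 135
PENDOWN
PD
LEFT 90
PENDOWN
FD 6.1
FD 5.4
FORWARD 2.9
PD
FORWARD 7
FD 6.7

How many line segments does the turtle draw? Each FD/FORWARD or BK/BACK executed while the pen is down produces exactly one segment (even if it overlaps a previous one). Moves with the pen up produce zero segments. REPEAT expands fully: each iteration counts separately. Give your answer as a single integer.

Executing turtle program step by step:
Start: pos=(0,0), heading=0, pen down
FD 1.1: (0,0) -> (1.1,0) [heading=0, draw]
PU: pen up
PD: pen down
LT 135: heading 0 -> 135
PD: pen down
PD: pen down
LT 90: heading 135 -> 225
PD: pen down
FD 6.1: (1.1,0) -> (-3.213,-4.313) [heading=225, draw]
FD 5.4: (-3.213,-4.313) -> (-7.032,-8.132) [heading=225, draw]
FD 2.9: (-7.032,-8.132) -> (-9.082,-10.182) [heading=225, draw]
PD: pen down
FD 7: (-9.082,-10.182) -> (-14.032,-15.132) [heading=225, draw]
FD 6.7: (-14.032,-15.132) -> (-18.77,-19.87) [heading=225, draw]
Final: pos=(-18.77,-19.87), heading=225, 6 segment(s) drawn
Segments drawn: 6

Answer: 6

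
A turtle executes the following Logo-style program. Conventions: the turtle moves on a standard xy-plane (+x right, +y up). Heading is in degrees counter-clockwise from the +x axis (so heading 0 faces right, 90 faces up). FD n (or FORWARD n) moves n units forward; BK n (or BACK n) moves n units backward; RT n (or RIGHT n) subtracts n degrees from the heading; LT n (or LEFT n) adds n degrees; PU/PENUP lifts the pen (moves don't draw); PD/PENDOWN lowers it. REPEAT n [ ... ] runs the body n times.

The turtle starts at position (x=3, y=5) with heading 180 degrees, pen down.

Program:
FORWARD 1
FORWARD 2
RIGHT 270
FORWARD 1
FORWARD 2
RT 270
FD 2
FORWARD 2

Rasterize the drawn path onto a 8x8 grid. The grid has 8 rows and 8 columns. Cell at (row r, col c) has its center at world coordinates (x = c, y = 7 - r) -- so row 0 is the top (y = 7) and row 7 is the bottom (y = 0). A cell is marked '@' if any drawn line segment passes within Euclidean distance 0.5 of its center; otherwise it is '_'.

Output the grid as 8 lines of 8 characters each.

Answer: ________
________
@@@@____
@_______
@_______
@@@@@___
________
________

Derivation:
Segment 0: (3,5) -> (2,5)
Segment 1: (2,5) -> (0,5)
Segment 2: (0,5) -> (0,4)
Segment 3: (0,4) -> (0,2)
Segment 4: (0,2) -> (2,2)
Segment 5: (2,2) -> (4,2)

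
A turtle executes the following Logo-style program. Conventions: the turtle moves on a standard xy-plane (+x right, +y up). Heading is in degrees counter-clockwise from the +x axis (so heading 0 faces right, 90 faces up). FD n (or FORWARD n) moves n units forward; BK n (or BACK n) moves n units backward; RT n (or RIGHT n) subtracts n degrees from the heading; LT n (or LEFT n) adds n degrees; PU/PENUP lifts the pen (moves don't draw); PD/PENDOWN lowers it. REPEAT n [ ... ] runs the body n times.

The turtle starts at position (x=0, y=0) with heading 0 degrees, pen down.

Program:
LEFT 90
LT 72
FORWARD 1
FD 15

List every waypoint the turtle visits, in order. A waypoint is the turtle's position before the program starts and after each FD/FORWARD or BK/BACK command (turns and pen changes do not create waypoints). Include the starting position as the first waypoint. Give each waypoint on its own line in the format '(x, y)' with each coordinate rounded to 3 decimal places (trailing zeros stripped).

Answer: (0, 0)
(-0.951, 0.309)
(-15.217, 4.944)

Derivation:
Executing turtle program step by step:
Start: pos=(0,0), heading=0, pen down
LT 90: heading 0 -> 90
LT 72: heading 90 -> 162
FD 1: (0,0) -> (-0.951,0.309) [heading=162, draw]
FD 15: (-0.951,0.309) -> (-15.217,4.944) [heading=162, draw]
Final: pos=(-15.217,4.944), heading=162, 2 segment(s) drawn
Waypoints (3 total):
(0, 0)
(-0.951, 0.309)
(-15.217, 4.944)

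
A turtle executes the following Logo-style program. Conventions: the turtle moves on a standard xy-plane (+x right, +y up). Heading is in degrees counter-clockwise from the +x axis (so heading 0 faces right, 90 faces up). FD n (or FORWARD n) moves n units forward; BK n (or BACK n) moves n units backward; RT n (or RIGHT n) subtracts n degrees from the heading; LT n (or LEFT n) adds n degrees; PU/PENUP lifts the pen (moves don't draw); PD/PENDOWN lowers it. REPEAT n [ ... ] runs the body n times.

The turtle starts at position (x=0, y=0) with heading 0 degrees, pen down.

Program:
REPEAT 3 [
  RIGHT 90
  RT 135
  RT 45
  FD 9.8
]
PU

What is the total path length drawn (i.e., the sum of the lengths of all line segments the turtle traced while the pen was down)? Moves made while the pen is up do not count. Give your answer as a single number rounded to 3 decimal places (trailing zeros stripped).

Executing turtle program step by step:
Start: pos=(0,0), heading=0, pen down
REPEAT 3 [
  -- iteration 1/3 --
  RT 90: heading 0 -> 270
  RT 135: heading 270 -> 135
  RT 45: heading 135 -> 90
  FD 9.8: (0,0) -> (0,9.8) [heading=90, draw]
  -- iteration 2/3 --
  RT 90: heading 90 -> 0
  RT 135: heading 0 -> 225
  RT 45: heading 225 -> 180
  FD 9.8: (0,9.8) -> (-9.8,9.8) [heading=180, draw]
  -- iteration 3/3 --
  RT 90: heading 180 -> 90
  RT 135: heading 90 -> 315
  RT 45: heading 315 -> 270
  FD 9.8: (-9.8,9.8) -> (-9.8,0) [heading=270, draw]
]
PU: pen up
Final: pos=(-9.8,0), heading=270, 3 segment(s) drawn

Segment lengths:
  seg 1: (0,0) -> (0,9.8), length = 9.8
  seg 2: (0,9.8) -> (-9.8,9.8), length = 9.8
  seg 3: (-9.8,9.8) -> (-9.8,0), length = 9.8
Total = 29.4

Answer: 29.4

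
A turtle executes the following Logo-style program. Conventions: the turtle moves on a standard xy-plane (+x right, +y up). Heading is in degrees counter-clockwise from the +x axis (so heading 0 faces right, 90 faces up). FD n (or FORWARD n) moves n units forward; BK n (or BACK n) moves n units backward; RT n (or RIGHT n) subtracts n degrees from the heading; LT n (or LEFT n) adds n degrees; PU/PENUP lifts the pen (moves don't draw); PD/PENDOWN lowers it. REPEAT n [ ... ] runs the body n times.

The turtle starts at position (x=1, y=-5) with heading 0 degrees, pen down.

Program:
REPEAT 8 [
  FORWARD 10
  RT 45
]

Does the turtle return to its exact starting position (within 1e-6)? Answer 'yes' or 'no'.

Executing turtle program step by step:
Start: pos=(1,-5), heading=0, pen down
REPEAT 8 [
  -- iteration 1/8 --
  FD 10: (1,-5) -> (11,-5) [heading=0, draw]
  RT 45: heading 0 -> 315
  -- iteration 2/8 --
  FD 10: (11,-5) -> (18.071,-12.071) [heading=315, draw]
  RT 45: heading 315 -> 270
  -- iteration 3/8 --
  FD 10: (18.071,-12.071) -> (18.071,-22.071) [heading=270, draw]
  RT 45: heading 270 -> 225
  -- iteration 4/8 --
  FD 10: (18.071,-22.071) -> (11,-29.142) [heading=225, draw]
  RT 45: heading 225 -> 180
  -- iteration 5/8 --
  FD 10: (11,-29.142) -> (1,-29.142) [heading=180, draw]
  RT 45: heading 180 -> 135
  -- iteration 6/8 --
  FD 10: (1,-29.142) -> (-6.071,-22.071) [heading=135, draw]
  RT 45: heading 135 -> 90
  -- iteration 7/8 --
  FD 10: (-6.071,-22.071) -> (-6.071,-12.071) [heading=90, draw]
  RT 45: heading 90 -> 45
  -- iteration 8/8 --
  FD 10: (-6.071,-12.071) -> (1,-5) [heading=45, draw]
  RT 45: heading 45 -> 0
]
Final: pos=(1,-5), heading=0, 8 segment(s) drawn

Start position: (1, -5)
Final position: (1, -5)
Distance = 0; < 1e-6 -> CLOSED

Answer: yes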